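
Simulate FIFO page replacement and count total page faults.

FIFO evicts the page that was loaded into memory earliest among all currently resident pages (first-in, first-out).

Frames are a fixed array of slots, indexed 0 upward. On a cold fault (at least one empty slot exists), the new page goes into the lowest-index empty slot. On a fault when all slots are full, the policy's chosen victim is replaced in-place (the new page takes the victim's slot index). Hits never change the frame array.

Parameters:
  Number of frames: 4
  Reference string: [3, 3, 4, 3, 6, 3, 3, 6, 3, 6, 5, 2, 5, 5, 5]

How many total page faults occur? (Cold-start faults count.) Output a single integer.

Answer: 5

Derivation:
Step 0: ref 3 → FAULT, frames=[3,-,-,-]
Step 1: ref 3 → HIT, frames=[3,-,-,-]
Step 2: ref 4 → FAULT, frames=[3,4,-,-]
Step 3: ref 3 → HIT, frames=[3,4,-,-]
Step 4: ref 6 → FAULT, frames=[3,4,6,-]
Step 5: ref 3 → HIT, frames=[3,4,6,-]
Step 6: ref 3 → HIT, frames=[3,4,6,-]
Step 7: ref 6 → HIT, frames=[3,4,6,-]
Step 8: ref 3 → HIT, frames=[3,4,6,-]
Step 9: ref 6 → HIT, frames=[3,4,6,-]
Step 10: ref 5 → FAULT, frames=[3,4,6,5]
Step 11: ref 2 → FAULT (evict 3), frames=[2,4,6,5]
Step 12: ref 5 → HIT, frames=[2,4,6,5]
Step 13: ref 5 → HIT, frames=[2,4,6,5]
Step 14: ref 5 → HIT, frames=[2,4,6,5]
Total faults: 5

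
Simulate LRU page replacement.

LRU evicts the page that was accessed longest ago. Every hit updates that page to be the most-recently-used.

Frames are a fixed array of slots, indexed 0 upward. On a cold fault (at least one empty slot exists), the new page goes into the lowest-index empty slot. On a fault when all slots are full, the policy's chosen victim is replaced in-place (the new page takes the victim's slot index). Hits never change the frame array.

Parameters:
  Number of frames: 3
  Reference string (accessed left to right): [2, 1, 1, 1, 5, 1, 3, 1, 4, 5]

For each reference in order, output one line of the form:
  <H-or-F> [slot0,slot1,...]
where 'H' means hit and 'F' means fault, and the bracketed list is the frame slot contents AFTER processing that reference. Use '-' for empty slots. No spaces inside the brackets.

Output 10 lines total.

F [2,-,-]
F [2,1,-]
H [2,1,-]
H [2,1,-]
F [2,1,5]
H [2,1,5]
F [3,1,5]
H [3,1,5]
F [3,1,4]
F [5,1,4]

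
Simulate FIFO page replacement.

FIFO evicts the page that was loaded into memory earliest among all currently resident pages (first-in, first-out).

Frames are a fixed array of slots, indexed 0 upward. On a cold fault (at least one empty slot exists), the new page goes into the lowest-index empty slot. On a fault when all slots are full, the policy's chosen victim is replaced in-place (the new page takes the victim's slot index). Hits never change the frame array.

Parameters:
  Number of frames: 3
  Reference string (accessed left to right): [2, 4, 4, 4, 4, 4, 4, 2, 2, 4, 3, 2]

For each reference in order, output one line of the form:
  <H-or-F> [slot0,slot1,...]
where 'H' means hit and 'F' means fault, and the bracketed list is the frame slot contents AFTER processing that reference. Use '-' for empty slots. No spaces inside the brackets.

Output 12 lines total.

F [2,-,-]
F [2,4,-]
H [2,4,-]
H [2,4,-]
H [2,4,-]
H [2,4,-]
H [2,4,-]
H [2,4,-]
H [2,4,-]
H [2,4,-]
F [2,4,3]
H [2,4,3]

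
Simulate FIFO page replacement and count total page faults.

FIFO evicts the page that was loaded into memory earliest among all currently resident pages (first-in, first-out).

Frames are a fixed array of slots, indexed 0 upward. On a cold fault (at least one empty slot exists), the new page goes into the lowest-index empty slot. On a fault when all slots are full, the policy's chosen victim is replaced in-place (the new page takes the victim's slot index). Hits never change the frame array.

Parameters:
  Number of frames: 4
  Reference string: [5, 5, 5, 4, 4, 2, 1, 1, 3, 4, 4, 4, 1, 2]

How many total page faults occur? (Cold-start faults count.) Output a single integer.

Step 0: ref 5 → FAULT, frames=[5,-,-,-]
Step 1: ref 5 → HIT, frames=[5,-,-,-]
Step 2: ref 5 → HIT, frames=[5,-,-,-]
Step 3: ref 4 → FAULT, frames=[5,4,-,-]
Step 4: ref 4 → HIT, frames=[5,4,-,-]
Step 5: ref 2 → FAULT, frames=[5,4,2,-]
Step 6: ref 1 → FAULT, frames=[5,4,2,1]
Step 7: ref 1 → HIT, frames=[5,4,2,1]
Step 8: ref 3 → FAULT (evict 5), frames=[3,4,2,1]
Step 9: ref 4 → HIT, frames=[3,4,2,1]
Step 10: ref 4 → HIT, frames=[3,4,2,1]
Step 11: ref 4 → HIT, frames=[3,4,2,1]
Step 12: ref 1 → HIT, frames=[3,4,2,1]
Step 13: ref 2 → HIT, frames=[3,4,2,1]
Total faults: 5

Answer: 5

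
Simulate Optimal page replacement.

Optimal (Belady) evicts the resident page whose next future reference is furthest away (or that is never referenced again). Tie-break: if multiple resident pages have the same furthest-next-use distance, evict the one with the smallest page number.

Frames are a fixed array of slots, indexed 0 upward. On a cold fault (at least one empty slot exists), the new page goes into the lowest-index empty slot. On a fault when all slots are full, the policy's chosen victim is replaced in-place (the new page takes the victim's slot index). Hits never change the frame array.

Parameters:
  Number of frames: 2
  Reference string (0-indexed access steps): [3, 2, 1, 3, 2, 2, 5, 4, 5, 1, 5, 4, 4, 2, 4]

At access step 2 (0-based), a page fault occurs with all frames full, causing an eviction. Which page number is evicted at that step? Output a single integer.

Step 0: ref 3 -> FAULT, frames=[3,-]
Step 1: ref 2 -> FAULT, frames=[3,2]
Step 2: ref 1 -> FAULT, evict 2, frames=[3,1]
At step 2: evicted page 2

Answer: 2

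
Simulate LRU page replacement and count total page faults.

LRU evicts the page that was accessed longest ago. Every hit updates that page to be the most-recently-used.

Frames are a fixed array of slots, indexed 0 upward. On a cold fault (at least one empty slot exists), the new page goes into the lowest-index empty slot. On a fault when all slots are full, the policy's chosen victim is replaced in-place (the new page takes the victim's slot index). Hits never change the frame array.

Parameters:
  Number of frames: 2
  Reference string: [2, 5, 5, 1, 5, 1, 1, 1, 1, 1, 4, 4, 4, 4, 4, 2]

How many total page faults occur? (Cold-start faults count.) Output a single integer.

Step 0: ref 2 → FAULT, frames=[2,-]
Step 1: ref 5 → FAULT, frames=[2,5]
Step 2: ref 5 → HIT, frames=[2,5]
Step 3: ref 1 → FAULT (evict 2), frames=[1,5]
Step 4: ref 5 → HIT, frames=[1,5]
Step 5: ref 1 → HIT, frames=[1,5]
Step 6: ref 1 → HIT, frames=[1,5]
Step 7: ref 1 → HIT, frames=[1,5]
Step 8: ref 1 → HIT, frames=[1,5]
Step 9: ref 1 → HIT, frames=[1,5]
Step 10: ref 4 → FAULT (evict 5), frames=[1,4]
Step 11: ref 4 → HIT, frames=[1,4]
Step 12: ref 4 → HIT, frames=[1,4]
Step 13: ref 4 → HIT, frames=[1,4]
Step 14: ref 4 → HIT, frames=[1,4]
Step 15: ref 2 → FAULT (evict 1), frames=[2,4]
Total faults: 5

Answer: 5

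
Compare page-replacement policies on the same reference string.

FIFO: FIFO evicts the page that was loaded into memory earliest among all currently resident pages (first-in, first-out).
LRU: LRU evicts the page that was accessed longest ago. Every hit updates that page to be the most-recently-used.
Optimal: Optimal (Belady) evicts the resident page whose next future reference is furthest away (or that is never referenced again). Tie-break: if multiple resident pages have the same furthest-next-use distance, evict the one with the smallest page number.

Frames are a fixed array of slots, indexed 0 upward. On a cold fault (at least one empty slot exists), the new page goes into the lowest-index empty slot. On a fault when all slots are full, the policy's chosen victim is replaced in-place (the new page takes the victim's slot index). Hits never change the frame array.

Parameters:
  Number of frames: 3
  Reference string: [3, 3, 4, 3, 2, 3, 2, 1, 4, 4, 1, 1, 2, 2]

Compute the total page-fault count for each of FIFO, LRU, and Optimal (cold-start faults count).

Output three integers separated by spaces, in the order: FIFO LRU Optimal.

--- FIFO ---
  step 0: ref 3 -> FAULT, frames=[3,-,-] (faults so far: 1)
  step 1: ref 3 -> HIT, frames=[3,-,-] (faults so far: 1)
  step 2: ref 4 -> FAULT, frames=[3,4,-] (faults so far: 2)
  step 3: ref 3 -> HIT, frames=[3,4,-] (faults so far: 2)
  step 4: ref 2 -> FAULT, frames=[3,4,2] (faults so far: 3)
  step 5: ref 3 -> HIT, frames=[3,4,2] (faults so far: 3)
  step 6: ref 2 -> HIT, frames=[3,4,2] (faults so far: 3)
  step 7: ref 1 -> FAULT, evict 3, frames=[1,4,2] (faults so far: 4)
  step 8: ref 4 -> HIT, frames=[1,4,2] (faults so far: 4)
  step 9: ref 4 -> HIT, frames=[1,4,2] (faults so far: 4)
  step 10: ref 1 -> HIT, frames=[1,4,2] (faults so far: 4)
  step 11: ref 1 -> HIT, frames=[1,4,2] (faults so far: 4)
  step 12: ref 2 -> HIT, frames=[1,4,2] (faults so far: 4)
  step 13: ref 2 -> HIT, frames=[1,4,2] (faults so far: 4)
  FIFO total faults: 4
--- LRU ---
  step 0: ref 3 -> FAULT, frames=[3,-,-] (faults so far: 1)
  step 1: ref 3 -> HIT, frames=[3,-,-] (faults so far: 1)
  step 2: ref 4 -> FAULT, frames=[3,4,-] (faults so far: 2)
  step 3: ref 3 -> HIT, frames=[3,4,-] (faults so far: 2)
  step 4: ref 2 -> FAULT, frames=[3,4,2] (faults so far: 3)
  step 5: ref 3 -> HIT, frames=[3,4,2] (faults so far: 3)
  step 6: ref 2 -> HIT, frames=[3,4,2] (faults so far: 3)
  step 7: ref 1 -> FAULT, evict 4, frames=[3,1,2] (faults so far: 4)
  step 8: ref 4 -> FAULT, evict 3, frames=[4,1,2] (faults so far: 5)
  step 9: ref 4 -> HIT, frames=[4,1,2] (faults so far: 5)
  step 10: ref 1 -> HIT, frames=[4,1,2] (faults so far: 5)
  step 11: ref 1 -> HIT, frames=[4,1,2] (faults so far: 5)
  step 12: ref 2 -> HIT, frames=[4,1,2] (faults so far: 5)
  step 13: ref 2 -> HIT, frames=[4,1,2] (faults so far: 5)
  LRU total faults: 5
--- Optimal ---
  step 0: ref 3 -> FAULT, frames=[3,-,-] (faults so far: 1)
  step 1: ref 3 -> HIT, frames=[3,-,-] (faults so far: 1)
  step 2: ref 4 -> FAULT, frames=[3,4,-] (faults so far: 2)
  step 3: ref 3 -> HIT, frames=[3,4,-] (faults so far: 2)
  step 4: ref 2 -> FAULT, frames=[3,4,2] (faults so far: 3)
  step 5: ref 3 -> HIT, frames=[3,4,2] (faults so far: 3)
  step 6: ref 2 -> HIT, frames=[3,4,2] (faults so far: 3)
  step 7: ref 1 -> FAULT, evict 3, frames=[1,4,2] (faults so far: 4)
  step 8: ref 4 -> HIT, frames=[1,4,2] (faults so far: 4)
  step 9: ref 4 -> HIT, frames=[1,4,2] (faults so far: 4)
  step 10: ref 1 -> HIT, frames=[1,4,2] (faults so far: 4)
  step 11: ref 1 -> HIT, frames=[1,4,2] (faults so far: 4)
  step 12: ref 2 -> HIT, frames=[1,4,2] (faults so far: 4)
  step 13: ref 2 -> HIT, frames=[1,4,2] (faults so far: 4)
  Optimal total faults: 4

Answer: 4 5 4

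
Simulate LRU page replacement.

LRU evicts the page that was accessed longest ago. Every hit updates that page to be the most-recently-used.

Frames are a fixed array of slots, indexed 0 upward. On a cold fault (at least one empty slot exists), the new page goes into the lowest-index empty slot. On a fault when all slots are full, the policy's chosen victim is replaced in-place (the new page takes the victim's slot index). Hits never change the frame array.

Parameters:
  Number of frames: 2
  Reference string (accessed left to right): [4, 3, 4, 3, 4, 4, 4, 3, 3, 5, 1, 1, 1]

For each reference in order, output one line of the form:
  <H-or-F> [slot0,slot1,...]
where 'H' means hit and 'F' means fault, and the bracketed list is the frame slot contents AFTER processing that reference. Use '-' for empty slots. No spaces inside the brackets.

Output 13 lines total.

F [4,-]
F [4,3]
H [4,3]
H [4,3]
H [4,3]
H [4,3]
H [4,3]
H [4,3]
H [4,3]
F [5,3]
F [5,1]
H [5,1]
H [5,1]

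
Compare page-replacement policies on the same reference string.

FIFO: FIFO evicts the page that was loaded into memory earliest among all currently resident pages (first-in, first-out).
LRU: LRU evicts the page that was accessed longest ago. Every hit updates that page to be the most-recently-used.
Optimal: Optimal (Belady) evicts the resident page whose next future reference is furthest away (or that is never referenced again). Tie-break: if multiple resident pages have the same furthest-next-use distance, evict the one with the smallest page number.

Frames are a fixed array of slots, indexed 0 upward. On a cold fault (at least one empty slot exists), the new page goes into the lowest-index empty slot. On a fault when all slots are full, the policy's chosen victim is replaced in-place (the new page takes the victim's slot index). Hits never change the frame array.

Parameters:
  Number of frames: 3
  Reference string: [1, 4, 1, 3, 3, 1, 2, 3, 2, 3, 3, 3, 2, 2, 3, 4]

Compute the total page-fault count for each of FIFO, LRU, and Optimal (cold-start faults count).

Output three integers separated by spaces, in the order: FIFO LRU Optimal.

Answer: 4 5 4

Derivation:
--- FIFO ---
  step 0: ref 1 -> FAULT, frames=[1,-,-] (faults so far: 1)
  step 1: ref 4 -> FAULT, frames=[1,4,-] (faults so far: 2)
  step 2: ref 1 -> HIT, frames=[1,4,-] (faults so far: 2)
  step 3: ref 3 -> FAULT, frames=[1,4,3] (faults so far: 3)
  step 4: ref 3 -> HIT, frames=[1,4,3] (faults so far: 3)
  step 5: ref 1 -> HIT, frames=[1,4,3] (faults so far: 3)
  step 6: ref 2 -> FAULT, evict 1, frames=[2,4,3] (faults so far: 4)
  step 7: ref 3 -> HIT, frames=[2,4,3] (faults so far: 4)
  step 8: ref 2 -> HIT, frames=[2,4,3] (faults so far: 4)
  step 9: ref 3 -> HIT, frames=[2,4,3] (faults so far: 4)
  step 10: ref 3 -> HIT, frames=[2,4,3] (faults so far: 4)
  step 11: ref 3 -> HIT, frames=[2,4,3] (faults so far: 4)
  step 12: ref 2 -> HIT, frames=[2,4,3] (faults so far: 4)
  step 13: ref 2 -> HIT, frames=[2,4,3] (faults so far: 4)
  step 14: ref 3 -> HIT, frames=[2,4,3] (faults so far: 4)
  step 15: ref 4 -> HIT, frames=[2,4,3] (faults so far: 4)
  FIFO total faults: 4
--- LRU ---
  step 0: ref 1 -> FAULT, frames=[1,-,-] (faults so far: 1)
  step 1: ref 4 -> FAULT, frames=[1,4,-] (faults so far: 2)
  step 2: ref 1 -> HIT, frames=[1,4,-] (faults so far: 2)
  step 3: ref 3 -> FAULT, frames=[1,4,3] (faults so far: 3)
  step 4: ref 3 -> HIT, frames=[1,4,3] (faults so far: 3)
  step 5: ref 1 -> HIT, frames=[1,4,3] (faults so far: 3)
  step 6: ref 2 -> FAULT, evict 4, frames=[1,2,3] (faults so far: 4)
  step 7: ref 3 -> HIT, frames=[1,2,3] (faults so far: 4)
  step 8: ref 2 -> HIT, frames=[1,2,3] (faults so far: 4)
  step 9: ref 3 -> HIT, frames=[1,2,3] (faults so far: 4)
  step 10: ref 3 -> HIT, frames=[1,2,3] (faults so far: 4)
  step 11: ref 3 -> HIT, frames=[1,2,3] (faults so far: 4)
  step 12: ref 2 -> HIT, frames=[1,2,3] (faults so far: 4)
  step 13: ref 2 -> HIT, frames=[1,2,3] (faults so far: 4)
  step 14: ref 3 -> HIT, frames=[1,2,3] (faults so far: 4)
  step 15: ref 4 -> FAULT, evict 1, frames=[4,2,3] (faults so far: 5)
  LRU total faults: 5
--- Optimal ---
  step 0: ref 1 -> FAULT, frames=[1,-,-] (faults so far: 1)
  step 1: ref 4 -> FAULT, frames=[1,4,-] (faults so far: 2)
  step 2: ref 1 -> HIT, frames=[1,4,-] (faults so far: 2)
  step 3: ref 3 -> FAULT, frames=[1,4,3] (faults so far: 3)
  step 4: ref 3 -> HIT, frames=[1,4,3] (faults so far: 3)
  step 5: ref 1 -> HIT, frames=[1,4,3] (faults so far: 3)
  step 6: ref 2 -> FAULT, evict 1, frames=[2,4,3] (faults so far: 4)
  step 7: ref 3 -> HIT, frames=[2,4,3] (faults so far: 4)
  step 8: ref 2 -> HIT, frames=[2,4,3] (faults so far: 4)
  step 9: ref 3 -> HIT, frames=[2,4,3] (faults so far: 4)
  step 10: ref 3 -> HIT, frames=[2,4,3] (faults so far: 4)
  step 11: ref 3 -> HIT, frames=[2,4,3] (faults so far: 4)
  step 12: ref 2 -> HIT, frames=[2,4,3] (faults so far: 4)
  step 13: ref 2 -> HIT, frames=[2,4,3] (faults so far: 4)
  step 14: ref 3 -> HIT, frames=[2,4,3] (faults so far: 4)
  step 15: ref 4 -> HIT, frames=[2,4,3] (faults so far: 4)
  Optimal total faults: 4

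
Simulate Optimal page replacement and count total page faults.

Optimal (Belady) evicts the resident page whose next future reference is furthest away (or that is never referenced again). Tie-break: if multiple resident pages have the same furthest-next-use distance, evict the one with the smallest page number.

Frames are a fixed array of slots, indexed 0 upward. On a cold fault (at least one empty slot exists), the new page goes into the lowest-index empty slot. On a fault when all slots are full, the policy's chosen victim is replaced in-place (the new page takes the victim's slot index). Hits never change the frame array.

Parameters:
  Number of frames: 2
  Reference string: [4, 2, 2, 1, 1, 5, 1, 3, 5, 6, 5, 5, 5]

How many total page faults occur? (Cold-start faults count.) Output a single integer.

Answer: 6

Derivation:
Step 0: ref 4 → FAULT, frames=[4,-]
Step 1: ref 2 → FAULT, frames=[4,2]
Step 2: ref 2 → HIT, frames=[4,2]
Step 3: ref 1 → FAULT (evict 2), frames=[4,1]
Step 4: ref 1 → HIT, frames=[4,1]
Step 5: ref 5 → FAULT (evict 4), frames=[5,1]
Step 6: ref 1 → HIT, frames=[5,1]
Step 7: ref 3 → FAULT (evict 1), frames=[5,3]
Step 8: ref 5 → HIT, frames=[5,3]
Step 9: ref 6 → FAULT (evict 3), frames=[5,6]
Step 10: ref 5 → HIT, frames=[5,6]
Step 11: ref 5 → HIT, frames=[5,6]
Step 12: ref 5 → HIT, frames=[5,6]
Total faults: 6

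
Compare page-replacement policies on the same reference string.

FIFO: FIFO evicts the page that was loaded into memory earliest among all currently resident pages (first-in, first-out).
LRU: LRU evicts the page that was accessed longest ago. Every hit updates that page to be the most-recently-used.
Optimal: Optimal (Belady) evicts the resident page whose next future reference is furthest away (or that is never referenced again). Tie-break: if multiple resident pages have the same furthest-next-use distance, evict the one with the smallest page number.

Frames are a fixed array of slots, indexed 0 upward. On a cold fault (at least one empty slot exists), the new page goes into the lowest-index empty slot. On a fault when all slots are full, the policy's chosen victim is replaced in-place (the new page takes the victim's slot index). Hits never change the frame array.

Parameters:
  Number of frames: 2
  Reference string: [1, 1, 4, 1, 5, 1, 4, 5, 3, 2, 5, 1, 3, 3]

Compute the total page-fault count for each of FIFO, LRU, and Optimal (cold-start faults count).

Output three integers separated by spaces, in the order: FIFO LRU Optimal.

--- FIFO ---
  step 0: ref 1 -> FAULT, frames=[1,-] (faults so far: 1)
  step 1: ref 1 -> HIT, frames=[1,-] (faults so far: 1)
  step 2: ref 4 -> FAULT, frames=[1,4] (faults so far: 2)
  step 3: ref 1 -> HIT, frames=[1,4] (faults so far: 2)
  step 4: ref 5 -> FAULT, evict 1, frames=[5,4] (faults so far: 3)
  step 5: ref 1 -> FAULT, evict 4, frames=[5,1] (faults so far: 4)
  step 6: ref 4 -> FAULT, evict 5, frames=[4,1] (faults so far: 5)
  step 7: ref 5 -> FAULT, evict 1, frames=[4,5] (faults so far: 6)
  step 8: ref 3 -> FAULT, evict 4, frames=[3,5] (faults so far: 7)
  step 9: ref 2 -> FAULT, evict 5, frames=[3,2] (faults so far: 8)
  step 10: ref 5 -> FAULT, evict 3, frames=[5,2] (faults so far: 9)
  step 11: ref 1 -> FAULT, evict 2, frames=[5,1] (faults so far: 10)
  step 12: ref 3 -> FAULT, evict 5, frames=[3,1] (faults so far: 11)
  step 13: ref 3 -> HIT, frames=[3,1] (faults so far: 11)
  FIFO total faults: 11
--- LRU ---
  step 0: ref 1 -> FAULT, frames=[1,-] (faults so far: 1)
  step 1: ref 1 -> HIT, frames=[1,-] (faults so far: 1)
  step 2: ref 4 -> FAULT, frames=[1,4] (faults so far: 2)
  step 3: ref 1 -> HIT, frames=[1,4] (faults so far: 2)
  step 4: ref 5 -> FAULT, evict 4, frames=[1,5] (faults so far: 3)
  step 5: ref 1 -> HIT, frames=[1,5] (faults so far: 3)
  step 6: ref 4 -> FAULT, evict 5, frames=[1,4] (faults so far: 4)
  step 7: ref 5 -> FAULT, evict 1, frames=[5,4] (faults so far: 5)
  step 8: ref 3 -> FAULT, evict 4, frames=[5,3] (faults so far: 6)
  step 9: ref 2 -> FAULT, evict 5, frames=[2,3] (faults so far: 7)
  step 10: ref 5 -> FAULT, evict 3, frames=[2,5] (faults so far: 8)
  step 11: ref 1 -> FAULT, evict 2, frames=[1,5] (faults so far: 9)
  step 12: ref 3 -> FAULT, evict 5, frames=[1,3] (faults so far: 10)
  step 13: ref 3 -> HIT, frames=[1,3] (faults so far: 10)
  LRU total faults: 10
--- Optimal ---
  step 0: ref 1 -> FAULT, frames=[1,-] (faults so far: 1)
  step 1: ref 1 -> HIT, frames=[1,-] (faults so far: 1)
  step 2: ref 4 -> FAULT, frames=[1,4] (faults so far: 2)
  step 3: ref 1 -> HIT, frames=[1,4] (faults so far: 2)
  step 4: ref 5 -> FAULT, evict 4, frames=[1,5] (faults so far: 3)
  step 5: ref 1 -> HIT, frames=[1,5] (faults so far: 3)
  step 6: ref 4 -> FAULT, evict 1, frames=[4,5] (faults so far: 4)
  step 7: ref 5 -> HIT, frames=[4,5] (faults so far: 4)
  step 8: ref 3 -> FAULT, evict 4, frames=[3,5] (faults so far: 5)
  step 9: ref 2 -> FAULT, evict 3, frames=[2,5] (faults so far: 6)
  step 10: ref 5 -> HIT, frames=[2,5] (faults so far: 6)
  step 11: ref 1 -> FAULT, evict 2, frames=[1,5] (faults so far: 7)
  step 12: ref 3 -> FAULT, evict 1, frames=[3,5] (faults so far: 8)
  step 13: ref 3 -> HIT, frames=[3,5] (faults so far: 8)
  Optimal total faults: 8

Answer: 11 10 8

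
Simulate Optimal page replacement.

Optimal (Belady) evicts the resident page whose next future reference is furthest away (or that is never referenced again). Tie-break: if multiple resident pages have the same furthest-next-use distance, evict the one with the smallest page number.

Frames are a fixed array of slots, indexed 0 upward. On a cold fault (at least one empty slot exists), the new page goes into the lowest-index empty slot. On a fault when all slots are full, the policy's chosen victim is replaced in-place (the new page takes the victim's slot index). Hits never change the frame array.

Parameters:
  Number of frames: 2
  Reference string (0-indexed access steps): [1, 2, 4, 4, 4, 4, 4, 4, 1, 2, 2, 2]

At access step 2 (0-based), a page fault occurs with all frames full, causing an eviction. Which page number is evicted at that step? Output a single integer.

Step 0: ref 1 -> FAULT, frames=[1,-]
Step 1: ref 2 -> FAULT, frames=[1,2]
Step 2: ref 4 -> FAULT, evict 2, frames=[1,4]
At step 2: evicted page 2

Answer: 2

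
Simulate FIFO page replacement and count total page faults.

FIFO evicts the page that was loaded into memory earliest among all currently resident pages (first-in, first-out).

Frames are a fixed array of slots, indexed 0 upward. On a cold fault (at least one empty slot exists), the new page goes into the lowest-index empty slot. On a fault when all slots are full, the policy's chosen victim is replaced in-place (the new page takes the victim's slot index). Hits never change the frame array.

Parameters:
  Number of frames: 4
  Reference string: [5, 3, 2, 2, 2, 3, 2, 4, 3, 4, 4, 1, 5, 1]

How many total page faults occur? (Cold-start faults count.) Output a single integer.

Answer: 6

Derivation:
Step 0: ref 5 → FAULT, frames=[5,-,-,-]
Step 1: ref 3 → FAULT, frames=[5,3,-,-]
Step 2: ref 2 → FAULT, frames=[5,3,2,-]
Step 3: ref 2 → HIT, frames=[5,3,2,-]
Step 4: ref 2 → HIT, frames=[5,3,2,-]
Step 5: ref 3 → HIT, frames=[5,3,2,-]
Step 6: ref 2 → HIT, frames=[5,3,2,-]
Step 7: ref 4 → FAULT, frames=[5,3,2,4]
Step 8: ref 3 → HIT, frames=[5,3,2,4]
Step 9: ref 4 → HIT, frames=[5,3,2,4]
Step 10: ref 4 → HIT, frames=[5,3,2,4]
Step 11: ref 1 → FAULT (evict 5), frames=[1,3,2,4]
Step 12: ref 5 → FAULT (evict 3), frames=[1,5,2,4]
Step 13: ref 1 → HIT, frames=[1,5,2,4]
Total faults: 6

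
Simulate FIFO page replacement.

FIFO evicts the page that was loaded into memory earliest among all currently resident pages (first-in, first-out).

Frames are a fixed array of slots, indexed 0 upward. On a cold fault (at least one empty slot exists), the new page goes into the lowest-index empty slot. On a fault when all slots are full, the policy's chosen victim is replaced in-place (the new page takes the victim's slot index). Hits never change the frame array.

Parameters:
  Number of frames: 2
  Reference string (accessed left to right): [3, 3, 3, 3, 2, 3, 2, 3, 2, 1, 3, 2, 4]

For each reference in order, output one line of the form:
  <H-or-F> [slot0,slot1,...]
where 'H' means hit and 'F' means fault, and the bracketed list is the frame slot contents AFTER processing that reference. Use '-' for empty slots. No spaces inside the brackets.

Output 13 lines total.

F [3,-]
H [3,-]
H [3,-]
H [3,-]
F [3,2]
H [3,2]
H [3,2]
H [3,2]
H [3,2]
F [1,2]
F [1,3]
F [2,3]
F [2,4]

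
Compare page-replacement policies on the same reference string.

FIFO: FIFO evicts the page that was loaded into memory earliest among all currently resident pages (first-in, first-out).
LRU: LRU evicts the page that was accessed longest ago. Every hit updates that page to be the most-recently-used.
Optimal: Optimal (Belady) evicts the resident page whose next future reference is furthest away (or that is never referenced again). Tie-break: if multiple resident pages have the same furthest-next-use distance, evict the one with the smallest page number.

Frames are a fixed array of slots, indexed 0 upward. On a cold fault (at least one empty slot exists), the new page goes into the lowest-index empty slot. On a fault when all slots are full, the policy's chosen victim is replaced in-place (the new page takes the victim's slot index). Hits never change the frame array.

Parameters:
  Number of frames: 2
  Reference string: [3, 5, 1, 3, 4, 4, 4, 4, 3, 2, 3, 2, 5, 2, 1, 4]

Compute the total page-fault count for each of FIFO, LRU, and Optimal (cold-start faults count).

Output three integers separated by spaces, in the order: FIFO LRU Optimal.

Answer: 11 9 8

Derivation:
--- FIFO ---
  step 0: ref 3 -> FAULT, frames=[3,-] (faults so far: 1)
  step 1: ref 5 -> FAULT, frames=[3,5] (faults so far: 2)
  step 2: ref 1 -> FAULT, evict 3, frames=[1,5] (faults so far: 3)
  step 3: ref 3 -> FAULT, evict 5, frames=[1,3] (faults so far: 4)
  step 4: ref 4 -> FAULT, evict 1, frames=[4,3] (faults so far: 5)
  step 5: ref 4 -> HIT, frames=[4,3] (faults so far: 5)
  step 6: ref 4 -> HIT, frames=[4,3] (faults so far: 5)
  step 7: ref 4 -> HIT, frames=[4,3] (faults so far: 5)
  step 8: ref 3 -> HIT, frames=[4,3] (faults so far: 5)
  step 9: ref 2 -> FAULT, evict 3, frames=[4,2] (faults so far: 6)
  step 10: ref 3 -> FAULT, evict 4, frames=[3,2] (faults so far: 7)
  step 11: ref 2 -> HIT, frames=[3,2] (faults so far: 7)
  step 12: ref 5 -> FAULT, evict 2, frames=[3,5] (faults so far: 8)
  step 13: ref 2 -> FAULT, evict 3, frames=[2,5] (faults so far: 9)
  step 14: ref 1 -> FAULT, evict 5, frames=[2,1] (faults so far: 10)
  step 15: ref 4 -> FAULT, evict 2, frames=[4,1] (faults so far: 11)
  FIFO total faults: 11
--- LRU ---
  step 0: ref 3 -> FAULT, frames=[3,-] (faults so far: 1)
  step 1: ref 5 -> FAULT, frames=[3,5] (faults so far: 2)
  step 2: ref 1 -> FAULT, evict 3, frames=[1,5] (faults so far: 3)
  step 3: ref 3 -> FAULT, evict 5, frames=[1,3] (faults so far: 4)
  step 4: ref 4 -> FAULT, evict 1, frames=[4,3] (faults so far: 5)
  step 5: ref 4 -> HIT, frames=[4,3] (faults so far: 5)
  step 6: ref 4 -> HIT, frames=[4,3] (faults so far: 5)
  step 7: ref 4 -> HIT, frames=[4,3] (faults so far: 5)
  step 8: ref 3 -> HIT, frames=[4,3] (faults so far: 5)
  step 9: ref 2 -> FAULT, evict 4, frames=[2,3] (faults so far: 6)
  step 10: ref 3 -> HIT, frames=[2,3] (faults so far: 6)
  step 11: ref 2 -> HIT, frames=[2,3] (faults so far: 6)
  step 12: ref 5 -> FAULT, evict 3, frames=[2,5] (faults so far: 7)
  step 13: ref 2 -> HIT, frames=[2,5] (faults so far: 7)
  step 14: ref 1 -> FAULT, evict 5, frames=[2,1] (faults so far: 8)
  step 15: ref 4 -> FAULT, evict 2, frames=[4,1] (faults so far: 9)
  LRU total faults: 9
--- Optimal ---
  step 0: ref 3 -> FAULT, frames=[3,-] (faults so far: 1)
  step 1: ref 5 -> FAULT, frames=[3,5] (faults so far: 2)
  step 2: ref 1 -> FAULT, evict 5, frames=[3,1] (faults so far: 3)
  step 3: ref 3 -> HIT, frames=[3,1] (faults so far: 3)
  step 4: ref 4 -> FAULT, evict 1, frames=[3,4] (faults so far: 4)
  step 5: ref 4 -> HIT, frames=[3,4] (faults so far: 4)
  step 6: ref 4 -> HIT, frames=[3,4] (faults so far: 4)
  step 7: ref 4 -> HIT, frames=[3,4] (faults so far: 4)
  step 8: ref 3 -> HIT, frames=[3,4] (faults so far: 4)
  step 9: ref 2 -> FAULT, evict 4, frames=[3,2] (faults so far: 5)
  step 10: ref 3 -> HIT, frames=[3,2] (faults so far: 5)
  step 11: ref 2 -> HIT, frames=[3,2] (faults so far: 5)
  step 12: ref 5 -> FAULT, evict 3, frames=[5,2] (faults so far: 6)
  step 13: ref 2 -> HIT, frames=[5,2] (faults so far: 6)
  step 14: ref 1 -> FAULT, evict 2, frames=[5,1] (faults so far: 7)
  step 15: ref 4 -> FAULT, evict 1, frames=[5,4] (faults so far: 8)
  Optimal total faults: 8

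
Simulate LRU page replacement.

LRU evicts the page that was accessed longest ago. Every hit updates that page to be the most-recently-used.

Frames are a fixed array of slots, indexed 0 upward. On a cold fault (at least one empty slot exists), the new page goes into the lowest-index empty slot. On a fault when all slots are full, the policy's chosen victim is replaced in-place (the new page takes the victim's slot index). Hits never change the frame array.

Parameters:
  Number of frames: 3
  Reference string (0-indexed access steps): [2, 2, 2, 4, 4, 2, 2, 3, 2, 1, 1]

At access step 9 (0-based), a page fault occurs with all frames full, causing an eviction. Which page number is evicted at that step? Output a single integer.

Answer: 4

Derivation:
Step 0: ref 2 -> FAULT, frames=[2,-,-]
Step 1: ref 2 -> HIT, frames=[2,-,-]
Step 2: ref 2 -> HIT, frames=[2,-,-]
Step 3: ref 4 -> FAULT, frames=[2,4,-]
Step 4: ref 4 -> HIT, frames=[2,4,-]
Step 5: ref 2 -> HIT, frames=[2,4,-]
Step 6: ref 2 -> HIT, frames=[2,4,-]
Step 7: ref 3 -> FAULT, frames=[2,4,3]
Step 8: ref 2 -> HIT, frames=[2,4,3]
Step 9: ref 1 -> FAULT, evict 4, frames=[2,1,3]
At step 9: evicted page 4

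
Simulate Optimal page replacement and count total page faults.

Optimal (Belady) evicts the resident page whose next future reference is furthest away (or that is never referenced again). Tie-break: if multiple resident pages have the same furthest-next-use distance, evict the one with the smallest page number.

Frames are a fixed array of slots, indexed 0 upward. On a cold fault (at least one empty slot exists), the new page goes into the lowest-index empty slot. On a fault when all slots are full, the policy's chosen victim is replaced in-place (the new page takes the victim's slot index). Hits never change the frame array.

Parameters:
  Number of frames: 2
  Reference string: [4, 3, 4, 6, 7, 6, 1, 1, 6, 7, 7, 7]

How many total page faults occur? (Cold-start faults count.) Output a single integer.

Answer: 6

Derivation:
Step 0: ref 4 → FAULT, frames=[4,-]
Step 1: ref 3 → FAULT, frames=[4,3]
Step 2: ref 4 → HIT, frames=[4,3]
Step 3: ref 6 → FAULT (evict 3), frames=[4,6]
Step 4: ref 7 → FAULT (evict 4), frames=[7,6]
Step 5: ref 6 → HIT, frames=[7,6]
Step 6: ref 1 → FAULT (evict 7), frames=[1,6]
Step 7: ref 1 → HIT, frames=[1,6]
Step 8: ref 6 → HIT, frames=[1,6]
Step 9: ref 7 → FAULT (evict 1), frames=[7,6]
Step 10: ref 7 → HIT, frames=[7,6]
Step 11: ref 7 → HIT, frames=[7,6]
Total faults: 6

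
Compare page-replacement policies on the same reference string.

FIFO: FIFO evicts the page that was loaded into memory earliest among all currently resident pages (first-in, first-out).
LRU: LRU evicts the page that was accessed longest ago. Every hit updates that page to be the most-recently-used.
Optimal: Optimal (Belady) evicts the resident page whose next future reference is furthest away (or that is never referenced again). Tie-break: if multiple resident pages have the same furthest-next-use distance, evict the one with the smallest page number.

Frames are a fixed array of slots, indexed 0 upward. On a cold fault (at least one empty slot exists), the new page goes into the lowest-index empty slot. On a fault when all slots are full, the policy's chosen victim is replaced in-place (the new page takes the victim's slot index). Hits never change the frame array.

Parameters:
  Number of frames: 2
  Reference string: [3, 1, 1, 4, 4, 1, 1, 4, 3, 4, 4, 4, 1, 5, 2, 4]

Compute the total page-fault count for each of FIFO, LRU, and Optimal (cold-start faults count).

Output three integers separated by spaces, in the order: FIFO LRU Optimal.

--- FIFO ---
  step 0: ref 3 -> FAULT, frames=[3,-] (faults so far: 1)
  step 1: ref 1 -> FAULT, frames=[3,1] (faults so far: 2)
  step 2: ref 1 -> HIT, frames=[3,1] (faults so far: 2)
  step 3: ref 4 -> FAULT, evict 3, frames=[4,1] (faults so far: 3)
  step 4: ref 4 -> HIT, frames=[4,1] (faults so far: 3)
  step 5: ref 1 -> HIT, frames=[4,1] (faults so far: 3)
  step 6: ref 1 -> HIT, frames=[4,1] (faults so far: 3)
  step 7: ref 4 -> HIT, frames=[4,1] (faults so far: 3)
  step 8: ref 3 -> FAULT, evict 1, frames=[4,3] (faults so far: 4)
  step 9: ref 4 -> HIT, frames=[4,3] (faults so far: 4)
  step 10: ref 4 -> HIT, frames=[4,3] (faults so far: 4)
  step 11: ref 4 -> HIT, frames=[4,3] (faults so far: 4)
  step 12: ref 1 -> FAULT, evict 4, frames=[1,3] (faults so far: 5)
  step 13: ref 5 -> FAULT, evict 3, frames=[1,5] (faults so far: 6)
  step 14: ref 2 -> FAULT, evict 1, frames=[2,5] (faults so far: 7)
  step 15: ref 4 -> FAULT, evict 5, frames=[2,4] (faults so far: 8)
  FIFO total faults: 8
--- LRU ---
  step 0: ref 3 -> FAULT, frames=[3,-] (faults so far: 1)
  step 1: ref 1 -> FAULT, frames=[3,1] (faults so far: 2)
  step 2: ref 1 -> HIT, frames=[3,1] (faults so far: 2)
  step 3: ref 4 -> FAULT, evict 3, frames=[4,1] (faults so far: 3)
  step 4: ref 4 -> HIT, frames=[4,1] (faults so far: 3)
  step 5: ref 1 -> HIT, frames=[4,1] (faults so far: 3)
  step 6: ref 1 -> HIT, frames=[4,1] (faults so far: 3)
  step 7: ref 4 -> HIT, frames=[4,1] (faults so far: 3)
  step 8: ref 3 -> FAULT, evict 1, frames=[4,3] (faults so far: 4)
  step 9: ref 4 -> HIT, frames=[4,3] (faults so far: 4)
  step 10: ref 4 -> HIT, frames=[4,3] (faults so far: 4)
  step 11: ref 4 -> HIT, frames=[4,3] (faults so far: 4)
  step 12: ref 1 -> FAULT, evict 3, frames=[4,1] (faults so far: 5)
  step 13: ref 5 -> FAULT, evict 4, frames=[5,1] (faults so far: 6)
  step 14: ref 2 -> FAULT, evict 1, frames=[5,2] (faults so far: 7)
  step 15: ref 4 -> FAULT, evict 5, frames=[4,2] (faults so far: 8)
  LRU total faults: 8
--- Optimal ---
  step 0: ref 3 -> FAULT, frames=[3,-] (faults so far: 1)
  step 1: ref 1 -> FAULT, frames=[3,1] (faults so far: 2)
  step 2: ref 1 -> HIT, frames=[3,1] (faults so far: 2)
  step 3: ref 4 -> FAULT, evict 3, frames=[4,1] (faults so far: 3)
  step 4: ref 4 -> HIT, frames=[4,1] (faults so far: 3)
  step 5: ref 1 -> HIT, frames=[4,1] (faults so far: 3)
  step 6: ref 1 -> HIT, frames=[4,1] (faults so far: 3)
  step 7: ref 4 -> HIT, frames=[4,1] (faults so far: 3)
  step 8: ref 3 -> FAULT, evict 1, frames=[4,3] (faults so far: 4)
  step 9: ref 4 -> HIT, frames=[4,3] (faults so far: 4)
  step 10: ref 4 -> HIT, frames=[4,3] (faults so far: 4)
  step 11: ref 4 -> HIT, frames=[4,3] (faults so far: 4)
  step 12: ref 1 -> FAULT, evict 3, frames=[4,1] (faults so far: 5)
  step 13: ref 5 -> FAULT, evict 1, frames=[4,5] (faults so far: 6)
  step 14: ref 2 -> FAULT, evict 5, frames=[4,2] (faults so far: 7)
  step 15: ref 4 -> HIT, frames=[4,2] (faults so far: 7)
  Optimal total faults: 7

Answer: 8 8 7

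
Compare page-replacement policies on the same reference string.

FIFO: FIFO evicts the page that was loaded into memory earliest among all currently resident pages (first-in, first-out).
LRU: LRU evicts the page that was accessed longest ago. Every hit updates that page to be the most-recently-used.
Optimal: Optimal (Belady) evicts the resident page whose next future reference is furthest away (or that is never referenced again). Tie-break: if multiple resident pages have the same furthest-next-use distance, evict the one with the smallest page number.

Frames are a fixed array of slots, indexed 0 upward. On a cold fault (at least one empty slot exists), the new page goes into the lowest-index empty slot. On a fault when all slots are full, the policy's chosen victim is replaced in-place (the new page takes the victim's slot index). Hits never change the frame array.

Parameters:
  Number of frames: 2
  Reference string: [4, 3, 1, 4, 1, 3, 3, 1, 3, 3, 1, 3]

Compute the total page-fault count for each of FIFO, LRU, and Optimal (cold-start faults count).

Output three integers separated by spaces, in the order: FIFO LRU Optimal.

--- FIFO ---
  step 0: ref 4 -> FAULT, frames=[4,-] (faults so far: 1)
  step 1: ref 3 -> FAULT, frames=[4,3] (faults so far: 2)
  step 2: ref 1 -> FAULT, evict 4, frames=[1,3] (faults so far: 3)
  step 3: ref 4 -> FAULT, evict 3, frames=[1,4] (faults so far: 4)
  step 4: ref 1 -> HIT, frames=[1,4] (faults so far: 4)
  step 5: ref 3 -> FAULT, evict 1, frames=[3,4] (faults so far: 5)
  step 6: ref 3 -> HIT, frames=[3,4] (faults so far: 5)
  step 7: ref 1 -> FAULT, evict 4, frames=[3,1] (faults so far: 6)
  step 8: ref 3 -> HIT, frames=[3,1] (faults so far: 6)
  step 9: ref 3 -> HIT, frames=[3,1] (faults so far: 6)
  step 10: ref 1 -> HIT, frames=[3,1] (faults so far: 6)
  step 11: ref 3 -> HIT, frames=[3,1] (faults so far: 6)
  FIFO total faults: 6
--- LRU ---
  step 0: ref 4 -> FAULT, frames=[4,-] (faults so far: 1)
  step 1: ref 3 -> FAULT, frames=[4,3] (faults so far: 2)
  step 2: ref 1 -> FAULT, evict 4, frames=[1,3] (faults so far: 3)
  step 3: ref 4 -> FAULT, evict 3, frames=[1,4] (faults so far: 4)
  step 4: ref 1 -> HIT, frames=[1,4] (faults so far: 4)
  step 5: ref 3 -> FAULT, evict 4, frames=[1,3] (faults so far: 5)
  step 6: ref 3 -> HIT, frames=[1,3] (faults so far: 5)
  step 7: ref 1 -> HIT, frames=[1,3] (faults so far: 5)
  step 8: ref 3 -> HIT, frames=[1,3] (faults so far: 5)
  step 9: ref 3 -> HIT, frames=[1,3] (faults so far: 5)
  step 10: ref 1 -> HIT, frames=[1,3] (faults so far: 5)
  step 11: ref 3 -> HIT, frames=[1,3] (faults so far: 5)
  LRU total faults: 5
--- Optimal ---
  step 0: ref 4 -> FAULT, frames=[4,-] (faults so far: 1)
  step 1: ref 3 -> FAULT, frames=[4,3] (faults so far: 2)
  step 2: ref 1 -> FAULT, evict 3, frames=[4,1] (faults so far: 3)
  step 3: ref 4 -> HIT, frames=[4,1] (faults so far: 3)
  step 4: ref 1 -> HIT, frames=[4,1] (faults so far: 3)
  step 5: ref 3 -> FAULT, evict 4, frames=[3,1] (faults so far: 4)
  step 6: ref 3 -> HIT, frames=[3,1] (faults so far: 4)
  step 7: ref 1 -> HIT, frames=[3,1] (faults so far: 4)
  step 8: ref 3 -> HIT, frames=[3,1] (faults so far: 4)
  step 9: ref 3 -> HIT, frames=[3,1] (faults so far: 4)
  step 10: ref 1 -> HIT, frames=[3,1] (faults so far: 4)
  step 11: ref 3 -> HIT, frames=[3,1] (faults so far: 4)
  Optimal total faults: 4

Answer: 6 5 4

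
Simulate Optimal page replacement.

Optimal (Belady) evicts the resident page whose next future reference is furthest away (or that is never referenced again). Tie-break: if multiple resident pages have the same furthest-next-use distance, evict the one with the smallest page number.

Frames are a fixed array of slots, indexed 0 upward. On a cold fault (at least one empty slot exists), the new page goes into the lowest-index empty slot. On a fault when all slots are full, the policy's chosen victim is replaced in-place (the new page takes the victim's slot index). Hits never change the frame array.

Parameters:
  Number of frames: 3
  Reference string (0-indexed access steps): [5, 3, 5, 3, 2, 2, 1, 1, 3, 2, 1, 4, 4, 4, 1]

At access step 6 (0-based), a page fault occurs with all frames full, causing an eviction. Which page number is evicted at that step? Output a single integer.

Answer: 5

Derivation:
Step 0: ref 5 -> FAULT, frames=[5,-,-]
Step 1: ref 3 -> FAULT, frames=[5,3,-]
Step 2: ref 5 -> HIT, frames=[5,3,-]
Step 3: ref 3 -> HIT, frames=[5,3,-]
Step 4: ref 2 -> FAULT, frames=[5,3,2]
Step 5: ref 2 -> HIT, frames=[5,3,2]
Step 6: ref 1 -> FAULT, evict 5, frames=[1,3,2]
At step 6: evicted page 5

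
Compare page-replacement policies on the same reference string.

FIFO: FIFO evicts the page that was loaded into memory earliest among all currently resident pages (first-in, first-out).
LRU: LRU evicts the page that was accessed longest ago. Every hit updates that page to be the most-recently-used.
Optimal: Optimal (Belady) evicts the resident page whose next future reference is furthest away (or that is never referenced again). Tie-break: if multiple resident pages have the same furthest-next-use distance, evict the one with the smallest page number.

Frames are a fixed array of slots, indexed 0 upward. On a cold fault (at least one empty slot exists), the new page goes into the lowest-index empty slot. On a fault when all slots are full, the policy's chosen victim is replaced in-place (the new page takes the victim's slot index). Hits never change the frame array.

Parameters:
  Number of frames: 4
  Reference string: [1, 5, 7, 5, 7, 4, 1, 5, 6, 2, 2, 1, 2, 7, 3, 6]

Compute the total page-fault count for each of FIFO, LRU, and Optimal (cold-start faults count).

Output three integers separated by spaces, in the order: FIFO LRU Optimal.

Answer: 10 9 7

Derivation:
--- FIFO ---
  step 0: ref 1 -> FAULT, frames=[1,-,-,-] (faults so far: 1)
  step 1: ref 5 -> FAULT, frames=[1,5,-,-] (faults so far: 2)
  step 2: ref 7 -> FAULT, frames=[1,5,7,-] (faults so far: 3)
  step 3: ref 5 -> HIT, frames=[1,5,7,-] (faults so far: 3)
  step 4: ref 7 -> HIT, frames=[1,5,7,-] (faults so far: 3)
  step 5: ref 4 -> FAULT, frames=[1,5,7,4] (faults so far: 4)
  step 6: ref 1 -> HIT, frames=[1,5,7,4] (faults so far: 4)
  step 7: ref 5 -> HIT, frames=[1,5,7,4] (faults so far: 4)
  step 8: ref 6 -> FAULT, evict 1, frames=[6,5,7,4] (faults so far: 5)
  step 9: ref 2 -> FAULT, evict 5, frames=[6,2,7,4] (faults so far: 6)
  step 10: ref 2 -> HIT, frames=[6,2,7,4] (faults so far: 6)
  step 11: ref 1 -> FAULT, evict 7, frames=[6,2,1,4] (faults so far: 7)
  step 12: ref 2 -> HIT, frames=[6,2,1,4] (faults so far: 7)
  step 13: ref 7 -> FAULT, evict 4, frames=[6,2,1,7] (faults so far: 8)
  step 14: ref 3 -> FAULT, evict 6, frames=[3,2,1,7] (faults so far: 9)
  step 15: ref 6 -> FAULT, evict 2, frames=[3,6,1,7] (faults so far: 10)
  FIFO total faults: 10
--- LRU ---
  step 0: ref 1 -> FAULT, frames=[1,-,-,-] (faults so far: 1)
  step 1: ref 5 -> FAULT, frames=[1,5,-,-] (faults so far: 2)
  step 2: ref 7 -> FAULT, frames=[1,5,7,-] (faults so far: 3)
  step 3: ref 5 -> HIT, frames=[1,5,7,-] (faults so far: 3)
  step 4: ref 7 -> HIT, frames=[1,5,7,-] (faults so far: 3)
  step 5: ref 4 -> FAULT, frames=[1,5,7,4] (faults so far: 4)
  step 6: ref 1 -> HIT, frames=[1,5,7,4] (faults so far: 4)
  step 7: ref 5 -> HIT, frames=[1,5,7,4] (faults so far: 4)
  step 8: ref 6 -> FAULT, evict 7, frames=[1,5,6,4] (faults so far: 5)
  step 9: ref 2 -> FAULT, evict 4, frames=[1,5,6,2] (faults so far: 6)
  step 10: ref 2 -> HIT, frames=[1,5,6,2] (faults so far: 6)
  step 11: ref 1 -> HIT, frames=[1,5,6,2] (faults so far: 6)
  step 12: ref 2 -> HIT, frames=[1,5,6,2] (faults so far: 6)
  step 13: ref 7 -> FAULT, evict 5, frames=[1,7,6,2] (faults so far: 7)
  step 14: ref 3 -> FAULT, evict 6, frames=[1,7,3,2] (faults so far: 8)
  step 15: ref 6 -> FAULT, evict 1, frames=[6,7,3,2] (faults so far: 9)
  LRU total faults: 9
--- Optimal ---
  step 0: ref 1 -> FAULT, frames=[1,-,-,-] (faults so far: 1)
  step 1: ref 5 -> FAULT, frames=[1,5,-,-] (faults so far: 2)
  step 2: ref 7 -> FAULT, frames=[1,5,7,-] (faults so far: 3)
  step 3: ref 5 -> HIT, frames=[1,5,7,-] (faults so far: 3)
  step 4: ref 7 -> HIT, frames=[1,5,7,-] (faults so far: 3)
  step 5: ref 4 -> FAULT, frames=[1,5,7,4] (faults so far: 4)
  step 6: ref 1 -> HIT, frames=[1,5,7,4] (faults so far: 4)
  step 7: ref 5 -> HIT, frames=[1,5,7,4] (faults so far: 4)
  step 8: ref 6 -> FAULT, evict 4, frames=[1,5,7,6] (faults so far: 5)
  step 9: ref 2 -> FAULT, evict 5, frames=[1,2,7,6] (faults so far: 6)
  step 10: ref 2 -> HIT, frames=[1,2,7,6] (faults so far: 6)
  step 11: ref 1 -> HIT, frames=[1,2,7,6] (faults so far: 6)
  step 12: ref 2 -> HIT, frames=[1,2,7,6] (faults so far: 6)
  step 13: ref 7 -> HIT, frames=[1,2,7,6] (faults so far: 6)
  step 14: ref 3 -> FAULT, evict 1, frames=[3,2,7,6] (faults so far: 7)
  step 15: ref 6 -> HIT, frames=[3,2,7,6] (faults so far: 7)
  Optimal total faults: 7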